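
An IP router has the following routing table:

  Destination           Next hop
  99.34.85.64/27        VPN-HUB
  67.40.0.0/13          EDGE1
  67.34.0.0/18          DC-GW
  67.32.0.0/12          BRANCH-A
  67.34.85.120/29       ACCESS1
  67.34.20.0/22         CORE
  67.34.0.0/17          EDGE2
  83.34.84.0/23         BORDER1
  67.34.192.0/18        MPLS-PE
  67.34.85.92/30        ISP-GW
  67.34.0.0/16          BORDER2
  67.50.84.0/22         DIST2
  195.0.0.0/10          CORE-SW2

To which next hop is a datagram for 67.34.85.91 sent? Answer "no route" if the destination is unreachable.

Routes whose prefix contains 67.34.85.91:
  67.32.0.0/12 (67.32.0.0 - 67.47.255.255) -> BRANCH-A
  67.34.0.0/16 (67.34.0.0 - 67.34.255.255) -> BORDER2
  67.34.0.0/17 (67.34.0.0 - 67.34.127.255) -> EDGE2
More-specific entries that do NOT match:
  67.34.85.92/30 (67.34.85.92 - 67.34.85.95) does not contain 67.34.85.91
  67.34.85.120/29 (67.34.85.120 - 67.34.85.127) does not contain 67.34.85.91
  99.34.85.64/27 (99.34.85.64 - 99.34.85.95) does not contain 67.34.85.91
  83.34.84.0/23 (83.34.84.0 - 83.34.85.255) does not contain 67.34.85.91
  67.34.20.0/22 (67.34.20.0 - 67.34.23.255) does not contain 67.34.85.91
  67.50.84.0/22 (67.50.84.0 - 67.50.87.255) does not contain 67.34.85.91
  67.34.0.0/18 (67.34.0.0 - 67.34.63.255) does not contain 67.34.85.91
  67.34.192.0/18 (67.34.192.0 - 67.34.255.255) does not contain 67.34.85.91
Longest matching prefix is /17 -> next hop EDGE2.

EDGE2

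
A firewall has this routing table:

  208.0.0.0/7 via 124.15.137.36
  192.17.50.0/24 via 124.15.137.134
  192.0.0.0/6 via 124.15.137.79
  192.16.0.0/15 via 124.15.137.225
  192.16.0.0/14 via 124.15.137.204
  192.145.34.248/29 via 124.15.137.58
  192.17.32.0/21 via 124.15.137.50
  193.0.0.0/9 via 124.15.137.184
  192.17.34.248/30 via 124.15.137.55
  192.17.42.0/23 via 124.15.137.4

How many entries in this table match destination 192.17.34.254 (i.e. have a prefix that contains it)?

Prefixes containing 192.17.34.254:
  192.0.0.0/6 (192.0.0.0 - 195.255.255.255)
  192.16.0.0/14 (192.16.0.0 - 192.19.255.255)
  192.16.0.0/15 (192.16.0.0 - 192.17.255.255)
  192.17.32.0/21 (192.17.32.0 - 192.17.39.255)
Total matching entries: 4.

4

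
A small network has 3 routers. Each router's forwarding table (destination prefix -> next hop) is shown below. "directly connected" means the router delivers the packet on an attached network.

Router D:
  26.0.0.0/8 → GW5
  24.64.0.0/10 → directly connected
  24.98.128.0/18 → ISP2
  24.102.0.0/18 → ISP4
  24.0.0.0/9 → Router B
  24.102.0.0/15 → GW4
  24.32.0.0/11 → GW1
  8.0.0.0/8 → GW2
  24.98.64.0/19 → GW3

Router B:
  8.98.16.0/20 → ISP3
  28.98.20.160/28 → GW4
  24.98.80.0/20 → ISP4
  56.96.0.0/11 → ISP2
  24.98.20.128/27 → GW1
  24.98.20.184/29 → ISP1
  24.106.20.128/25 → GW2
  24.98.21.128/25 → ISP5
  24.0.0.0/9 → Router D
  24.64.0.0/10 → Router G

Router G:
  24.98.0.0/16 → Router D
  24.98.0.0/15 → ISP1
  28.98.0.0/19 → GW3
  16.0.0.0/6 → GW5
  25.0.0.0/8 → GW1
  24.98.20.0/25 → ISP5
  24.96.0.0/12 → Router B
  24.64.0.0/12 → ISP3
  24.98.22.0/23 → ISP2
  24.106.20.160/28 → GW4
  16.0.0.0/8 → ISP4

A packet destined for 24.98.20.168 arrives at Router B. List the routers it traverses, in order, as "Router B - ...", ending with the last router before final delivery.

Router B - Router G - Router D

At Router B: longest match for 24.98.20.168 is 24.64.0.0/10 -> Router G
At Router G: longest match for 24.98.20.168 is 24.98.0.0/16 -> Router D
At Router D: longest match for 24.98.20.168 is 24.64.0.0/10 -> directly connected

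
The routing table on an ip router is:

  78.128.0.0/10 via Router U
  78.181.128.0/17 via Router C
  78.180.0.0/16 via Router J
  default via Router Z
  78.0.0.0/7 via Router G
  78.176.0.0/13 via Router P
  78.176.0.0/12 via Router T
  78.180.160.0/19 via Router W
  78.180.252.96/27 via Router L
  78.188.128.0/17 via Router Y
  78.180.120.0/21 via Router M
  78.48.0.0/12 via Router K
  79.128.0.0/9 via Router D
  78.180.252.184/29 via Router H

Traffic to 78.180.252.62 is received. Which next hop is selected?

Router J

Routes whose prefix contains 78.180.252.62:
  0.0.0.0/0 (default, matches everything) -> Router Z
  78.0.0.0/7 (78.0.0.0 - 79.255.255.255) -> Router G
  78.128.0.0/10 (78.128.0.0 - 78.191.255.255) -> Router U
  78.176.0.0/12 (78.176.0.0 - 78.191.255.255) -> Router T
  78.176.0.0/13 (78.176.0.0 - 78.183.255.255) -> Router P
  78.180.0.0/16 (78.180.0.0 - 78.180.255.255) -> Router J
More-specific entries that do NOT match:
  78.180.252.184/29 (78.180.252.184 - 78.180.252.191) does not contain 78.180.252.62
  78.180.252.96/27 (78.180.252.96 - 78.180.252.127) does not contain 78.180.252.62
  78.180.120.0/21 (78.180.120.0 - 78.180.127.255) does not contain 78.180.252.62
  78.180.160.0/19 (78.180.160.0 - 78.180.191.255) does not contain 78.180.252.62
  78.181.128.0/17 (78.181.128.0 - 78.181.255.255) does not contain 78.180.252.62
  78.188.128.0/17 (78.188.128.0 - 78.188.255.255) does not contain 78.180.252.62
Longest matching prefix is /16 -> next hop Router J.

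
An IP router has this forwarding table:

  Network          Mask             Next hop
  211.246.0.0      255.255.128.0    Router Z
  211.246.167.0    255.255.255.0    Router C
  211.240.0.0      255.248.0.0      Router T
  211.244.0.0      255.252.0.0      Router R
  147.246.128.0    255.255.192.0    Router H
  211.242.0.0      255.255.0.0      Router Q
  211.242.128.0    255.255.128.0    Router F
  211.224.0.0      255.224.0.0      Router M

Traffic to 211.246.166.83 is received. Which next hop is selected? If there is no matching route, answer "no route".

Routes whose prefix contains 211.246.166.83:
  211.224.0.0/11 (211.224.0.0 - 211.255.255.255) -> Router M
  211.240.0.0/13 (211.240.0.0 - 211.247.255.255) -> Router T
  211.244.0.0/14 (211.244.0.0 - 211.247.255.255) -> Router R
More-specific entries that do NOT match:
  211.246.167.0/24 (211.246.167.0 - 211.246.167.255) does not contain 211.246.166.83
  147.246.128.0/18 (147.246.128.0 - 147.246.191.255) does not contain 211.246.166.83
  211.246.0.0/17 (211.246.0.0 - 211.246.127.255) does not contain 211.246.166.83
  211.242.128.0/17 (211.242.128.0 - 211.242.255.255) does not contain 211.246.166.83
  211.242.0.0/16 (211.242.0.0 - 211.242.255.255) does not contain 211.246.166.83
Longest matching prefix is /14 -> next hop Router R.

Router R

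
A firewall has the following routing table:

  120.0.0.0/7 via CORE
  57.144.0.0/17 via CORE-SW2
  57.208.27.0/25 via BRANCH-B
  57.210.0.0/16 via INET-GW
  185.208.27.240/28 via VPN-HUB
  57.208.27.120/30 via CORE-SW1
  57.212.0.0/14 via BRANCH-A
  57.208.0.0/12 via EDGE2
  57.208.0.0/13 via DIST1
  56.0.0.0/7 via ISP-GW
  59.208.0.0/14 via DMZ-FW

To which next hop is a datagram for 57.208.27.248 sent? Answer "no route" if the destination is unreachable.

Routes whose prefix contains 57.208.27.248:
  56.0.0.0/7 (56.0.0.0 - 57.255.255.255) -> ISP-GW
  57.208.0.0/12 (57.208.0.0 - 57.223.255.255) -> EDGE2
  57.208.0.0/13 (57.208.0.0 - 57.215.255.255) -> DIST1
More-specific entries that do NOT match:
  57.208.27.120/30 (57.208.27.120 - 57.208.27.123) does not contain 57.208.27.248
  185.208.27.240/28 (185.208.27.240 - 185.208.27.255) does not contain 57.208.27.248
  57.208.27.0/25 (57.208.27.0 - 57.208.27.127) does not contain 57.208.27.248
  57.144.0.0/17 (57.144.0.0 - 57.144.127.255) does not contain 57.208.27.248
  57.210.0.0/16 (57.210.0.0 - 57.210.255.255) does not contain 57.208.27.248
  57.212.0.0/14 (57.212.0.0 - 57.215.255.255) does not contain 57.208.27.248
  59.208.0.0/14 (59.208.0.0 - 59.211.255.255) does not contain 57.208.27.248
Longest matching prefix is /13 -> next hop DIST1.

DIST1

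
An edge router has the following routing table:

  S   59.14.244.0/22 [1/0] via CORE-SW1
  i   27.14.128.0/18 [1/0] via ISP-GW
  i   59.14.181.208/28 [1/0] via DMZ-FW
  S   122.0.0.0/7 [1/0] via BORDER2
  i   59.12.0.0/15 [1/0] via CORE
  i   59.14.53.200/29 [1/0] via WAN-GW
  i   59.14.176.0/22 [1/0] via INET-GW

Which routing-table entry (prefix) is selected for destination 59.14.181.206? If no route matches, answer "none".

59.14.181.206 is outside every listed prefix and there is no default route.

none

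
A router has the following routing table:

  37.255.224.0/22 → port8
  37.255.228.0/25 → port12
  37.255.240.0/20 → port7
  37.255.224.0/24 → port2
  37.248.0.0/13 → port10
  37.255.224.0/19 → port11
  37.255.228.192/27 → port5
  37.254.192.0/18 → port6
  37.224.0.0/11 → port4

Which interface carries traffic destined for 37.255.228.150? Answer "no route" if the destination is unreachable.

port11

Routes whose prefix contains 37.255.228.150:
  37.224.0.0/11 (37.224.0.0 - 37.255.255.255) -> port4
  37.248.0.0/13 (37.248.0.0 - 37.255.255.255) -> port10
  37.255.224.0/19 (37.255.224.0 - 37.255.255.255) -> port11
More-specific entries that do NOT match:
  37.255.228.192/27 (37.255.228.192 - 37.255.228.223) does not contain 37.255.228.150
  37.255.228.0/25 (37.255.228.0 - 37.255.228.127) does not contain 37.255.228.150
  37.255.224.0/24 (37.255.224.0 - 37.255.224.255) does not contain 37.255.228.150
  37.255.224.0/22 (37.255.224.0 - 37.255.227.255) does not contain 37.255.228.150
  37.255.240.0/20 (37.255.240.0 - 37.255.255.255) does not contain 37.255.228.150
Longest matching prefix is /19 -> interface port11.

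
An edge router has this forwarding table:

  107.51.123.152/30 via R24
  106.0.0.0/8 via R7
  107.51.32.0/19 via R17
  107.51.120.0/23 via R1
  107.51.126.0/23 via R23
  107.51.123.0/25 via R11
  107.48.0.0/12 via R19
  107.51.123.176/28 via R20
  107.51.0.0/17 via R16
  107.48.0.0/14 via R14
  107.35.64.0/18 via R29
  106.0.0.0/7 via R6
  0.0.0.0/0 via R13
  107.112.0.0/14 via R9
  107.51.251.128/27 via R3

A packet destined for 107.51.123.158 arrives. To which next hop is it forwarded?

R16

Routes whose prefix contains 107.51.123.158:
  0.0.0.0/0 (default, matches everything) -> R13
  106.0.0.0/7 (106.0.0.0 - 107.255.255.255) -> R6
  107.48.0.0/12 (107.48.0.0 - 107.63.255.255) -> R19
  107.48.0.0/14 (107.48.0.0 - 107.51.255.255) -> R14
  107.51.0.0/17 (107.51.0.0 - 107.51.127.255) -> R16
More-specific entries that do NOT match:
  107.51.123.152/30 (107.51.123.152 - 107.51.123.155) does not contain 107.51.123.158
  107.51.123.176/28 (107.51.123.176 - 107.51.123.191) does not contain 107.51.123.158
  107.51.251.128/27 (107.51.251.128 - 107.51.251.159) does not contain 107.51.123.158
  107.51.123.0/25 (107.51.123.0 - 107.51.123.127) does not contain 107.51.123.158
  107.51.120.0/23 (107.51.120.0 - 107.51.121.255) does not contain 107.51.123.158
  107.51.126.0/23 (107.51.126.0 - 107.51.127.255) does not contain 107.51.123.158
  107.51.32.0/19 (107.51.32.0 - 107.51.63.255) does not contain 107.51.123.158
  107.35.64.0/18 (107.35.64.0 - 107.35.127.255) does not contain 107.51.123.158
Longest matching prefix is /17 -> next hop R16.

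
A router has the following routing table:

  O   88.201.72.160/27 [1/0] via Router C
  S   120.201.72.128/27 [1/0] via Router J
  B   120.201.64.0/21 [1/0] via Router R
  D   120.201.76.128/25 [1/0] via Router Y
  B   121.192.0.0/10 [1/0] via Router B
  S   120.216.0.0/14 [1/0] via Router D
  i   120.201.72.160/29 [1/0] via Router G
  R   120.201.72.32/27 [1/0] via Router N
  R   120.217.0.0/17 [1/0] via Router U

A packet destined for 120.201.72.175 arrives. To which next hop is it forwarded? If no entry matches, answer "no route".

No entry's prefix contains 120.201.72.175; there is no default route.

no route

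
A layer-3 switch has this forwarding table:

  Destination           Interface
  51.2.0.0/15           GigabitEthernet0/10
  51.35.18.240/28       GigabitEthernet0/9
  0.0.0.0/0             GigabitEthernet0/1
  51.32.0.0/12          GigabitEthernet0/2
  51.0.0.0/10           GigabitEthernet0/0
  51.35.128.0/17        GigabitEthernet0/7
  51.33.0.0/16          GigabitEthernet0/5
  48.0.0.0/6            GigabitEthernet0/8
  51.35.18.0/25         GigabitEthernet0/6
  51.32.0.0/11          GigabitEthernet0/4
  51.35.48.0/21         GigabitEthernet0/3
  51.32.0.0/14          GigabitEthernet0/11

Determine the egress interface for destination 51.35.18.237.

GigabitEthernet0/11

Routes whose prefix contains 51.35.18.237:
  0.0.0.0/0 (default, matches everything) -> GigabitEthernet0/1
  48.0.0.0/6 (48.0.0.0 - 51.255.255.255) -> GigabitEthernet0/8
  51.0.0.0/10 (51.0.0.0 - 51.63.255.255) -> GigabitEthernet0/0
  51.32.0.0/11 (51.32.0.0 - 51.63.255.255) -> GigabitEthernet0/4
  51.32.0.0/12 (51.32.0.0 - 51.47.255.255) -> GigabitEthernet0/2
  51.32.0.0/14 (51.32.0.0 - 51.35.255.255) -> GigabitEthernet0/11
More-specific entries that do NOT match:
  51.35.18.240/28 (51.35.18.240 - 51.35.18.255) does not contain 51.35.18.237
  51.35.18.0/25 (51.35.18.0 - 51.35.18.127) does not contain 51.35.18.237
  51.35.48.0/21 (51.35.48.0 - 51.35.55.255) does not contain 51.35.18.237
  51.35.128.0/17 (51.35.128.0 - 51.35.255.255) does not contain 51.35.18.237
  51.33.0.0/16 (51.33.0.0 - 51.33.255.255) does not contain 51.35.18.237
  51.2.0.0/15 (51.2.0.0 - 51.3.255.255) does not contain 51.35.18.237
Longest matching prefix is /14 -> interface GigabitEthernet0/11.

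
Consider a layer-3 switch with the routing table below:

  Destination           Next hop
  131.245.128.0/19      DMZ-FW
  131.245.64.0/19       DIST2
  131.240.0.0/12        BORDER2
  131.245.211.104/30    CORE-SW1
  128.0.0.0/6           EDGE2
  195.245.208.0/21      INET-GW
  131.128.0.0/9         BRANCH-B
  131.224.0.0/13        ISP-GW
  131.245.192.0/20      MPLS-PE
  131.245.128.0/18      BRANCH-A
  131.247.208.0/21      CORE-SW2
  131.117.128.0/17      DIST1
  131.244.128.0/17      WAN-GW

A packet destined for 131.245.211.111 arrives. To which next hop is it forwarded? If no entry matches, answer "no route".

Routes whose prefix contains 131.245.211.111:
  128.0.0.0/6 (128.0.0.0 - 131.255.255.255) -> EDGE2
  131.128.0.0/9 (131.128.0.0 - 131.255.255.255) -> BRANCH-B
  131.240.0.0/12 (131.240.0.0 - 131.255.255.255) -> BORDER2
More-specific entries that do NOT match:
  131.245.211.104/30 (131.245.211.104 - 131.245.211.107) does not contain 131.245.211.111
  195.245.208.0/21 (195.245.208.0 - 195.245.215.255) does not contain 131.245.211.111
  131.247.208.0/21 (131.247.208.0 - 131.247.215.255) does not contain 131.245.211.111
  131.245.192.0/20 (131.245.192.0 - 131.245.207.255) does not contain 131.245.211.111
  131.245.128.0/19 (131.245.128.0 - 131.245.159.255) does not contain 131.245.211.111
  131.245.64.0/19 (131.245.64.0 - 131.245.95.255) does not contain 131.245.211.111
  131.245.128.0/18 (131.245.128.0 - 131.245.191.255) does not contain 131.245.211.111
  131.117.128.0/17 (131.117.128.0 - 131.117.255.255) does not contain 131.245.211.111
  131.244.128.0/17 (131.244.128.0 - 131.244.255.255) does not contain 131.245.211.111
  131.224.0.0/13 (131.224.0.0 - 131.231.255.255) does not contain 131.245.211.111
Longest matching prefix is /12 -> next hop BORDER2.

BORDER2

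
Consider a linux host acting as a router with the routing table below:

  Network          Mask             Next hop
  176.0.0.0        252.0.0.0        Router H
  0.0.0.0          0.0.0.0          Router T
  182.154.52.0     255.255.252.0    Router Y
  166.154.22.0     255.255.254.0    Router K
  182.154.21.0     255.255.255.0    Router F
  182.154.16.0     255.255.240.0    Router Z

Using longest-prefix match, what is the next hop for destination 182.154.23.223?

Routes whose prefix contains 182.154.23.223:
  0.0.0.0/0 (default, matches everything) -> Router T
  182.154.16.0/20 (182.154.16.0 - 182.154.31.255) -> Router Z
More-specific entries that do NOT match:
  182.154.21.0/24 (182.154.21.0 - 182.154.21.255) does not contain 182.154.23.223
  166.154.22.0/23 (166.154.22.0 - 166.154.23.255) does not contain 182.154.23.223
  182.154.52.0/22 (182.154.52.0 - 182.154.55.255) does not contain 182.154.23.223
Longest matching prefix is /20 -> next hop Router Z.

Router Z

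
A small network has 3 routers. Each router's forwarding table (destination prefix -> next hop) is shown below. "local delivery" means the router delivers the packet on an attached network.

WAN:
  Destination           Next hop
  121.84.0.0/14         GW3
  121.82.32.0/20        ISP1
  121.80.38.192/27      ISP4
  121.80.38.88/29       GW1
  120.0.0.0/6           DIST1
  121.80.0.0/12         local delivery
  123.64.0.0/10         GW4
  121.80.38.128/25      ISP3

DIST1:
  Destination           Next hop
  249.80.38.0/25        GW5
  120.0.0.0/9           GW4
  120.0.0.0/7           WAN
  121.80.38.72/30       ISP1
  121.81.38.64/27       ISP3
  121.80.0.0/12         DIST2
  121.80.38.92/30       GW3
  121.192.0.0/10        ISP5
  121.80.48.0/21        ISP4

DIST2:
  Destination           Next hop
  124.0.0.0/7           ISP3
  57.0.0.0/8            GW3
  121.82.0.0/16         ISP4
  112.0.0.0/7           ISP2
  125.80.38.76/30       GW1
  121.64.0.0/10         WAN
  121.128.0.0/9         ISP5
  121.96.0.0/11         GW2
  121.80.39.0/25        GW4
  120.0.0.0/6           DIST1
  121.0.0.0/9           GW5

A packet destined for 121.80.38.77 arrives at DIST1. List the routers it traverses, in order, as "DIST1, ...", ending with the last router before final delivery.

At DIST1: longest match for 121.80.38.77 is 121.80.0.0/12 -> DIST2
At DIST2: longest match for 121.80.38.77 is 121.64.0.0/10 -> WAN
At WAN: longest match for 121.80.38.77 is 121.80.0.0/12 -> local delivery

DIST1, DIST2, WAN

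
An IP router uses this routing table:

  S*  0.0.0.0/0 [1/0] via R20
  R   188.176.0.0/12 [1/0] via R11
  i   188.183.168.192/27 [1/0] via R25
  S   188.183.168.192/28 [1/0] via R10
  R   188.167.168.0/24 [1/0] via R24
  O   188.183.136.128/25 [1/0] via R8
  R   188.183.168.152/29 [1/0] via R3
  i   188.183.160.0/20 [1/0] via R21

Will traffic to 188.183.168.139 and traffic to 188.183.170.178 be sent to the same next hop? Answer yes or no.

yes

188.183.168.139: longest match 188.183.160.0/20 -> R21
188.183.170.178: longest match 188.183.160.0/20 -> R21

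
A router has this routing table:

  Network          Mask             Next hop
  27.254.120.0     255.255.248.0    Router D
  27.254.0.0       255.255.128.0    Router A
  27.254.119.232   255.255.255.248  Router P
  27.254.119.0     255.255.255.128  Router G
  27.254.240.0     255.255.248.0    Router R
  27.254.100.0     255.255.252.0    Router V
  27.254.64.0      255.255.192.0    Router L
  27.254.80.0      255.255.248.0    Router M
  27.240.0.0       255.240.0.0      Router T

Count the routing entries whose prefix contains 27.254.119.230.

3

Prefixes containing 27.254.119.230:
  27.240.0.0/12 (27.240.0.0 - 27.255.255.255)
  27.254.0.0/17 (27.254.0.0 - 27.254.127.255)
  27.254.64.0/18 (27.254.64.0 - 27.254.127.255)
Total matching entries: 3.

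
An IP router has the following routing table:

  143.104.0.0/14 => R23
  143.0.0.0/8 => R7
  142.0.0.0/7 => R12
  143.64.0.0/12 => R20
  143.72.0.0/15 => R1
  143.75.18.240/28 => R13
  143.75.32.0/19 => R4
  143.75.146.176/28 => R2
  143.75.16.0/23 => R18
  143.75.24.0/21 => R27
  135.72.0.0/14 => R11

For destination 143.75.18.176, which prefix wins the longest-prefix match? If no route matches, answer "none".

143.64.0.0/12

Entries matching 143.75.18.176:
  142.0.0.0/7 (142.0.0.0 - 143.255.255.255)
  143.0.0.0/8 (143.0.0.0 - 143.255.255.255)
  143.64.0.0/12 (143.64.0.0 - 143.79.255.255)
Most specific is 143.64.0.0/12.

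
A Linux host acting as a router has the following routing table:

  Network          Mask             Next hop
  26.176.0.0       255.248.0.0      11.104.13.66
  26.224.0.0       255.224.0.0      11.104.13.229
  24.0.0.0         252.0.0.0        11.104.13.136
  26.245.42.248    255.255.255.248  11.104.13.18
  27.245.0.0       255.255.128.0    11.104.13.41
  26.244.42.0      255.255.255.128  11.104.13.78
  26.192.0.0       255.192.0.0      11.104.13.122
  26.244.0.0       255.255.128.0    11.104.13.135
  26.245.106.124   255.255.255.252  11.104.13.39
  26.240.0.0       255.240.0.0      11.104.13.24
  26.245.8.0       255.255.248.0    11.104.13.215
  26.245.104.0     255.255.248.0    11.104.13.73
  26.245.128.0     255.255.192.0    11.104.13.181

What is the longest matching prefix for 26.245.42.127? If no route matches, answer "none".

Entries matching 26.245.42.127:
  24.0.0.0/6 (24.0.0.0 - 27.255.255.255)
  26.192.0.0/10 (26.192.0.0 - 26.255.255.255)
  26.224.0.0/11 (26.224.0.0 - 26.255.255.255)
  26.240.0.0/12 (26.240.0.0 - 26.255.255.255)
Most specific is 26.240.0.0/12.

26.240.0.0/12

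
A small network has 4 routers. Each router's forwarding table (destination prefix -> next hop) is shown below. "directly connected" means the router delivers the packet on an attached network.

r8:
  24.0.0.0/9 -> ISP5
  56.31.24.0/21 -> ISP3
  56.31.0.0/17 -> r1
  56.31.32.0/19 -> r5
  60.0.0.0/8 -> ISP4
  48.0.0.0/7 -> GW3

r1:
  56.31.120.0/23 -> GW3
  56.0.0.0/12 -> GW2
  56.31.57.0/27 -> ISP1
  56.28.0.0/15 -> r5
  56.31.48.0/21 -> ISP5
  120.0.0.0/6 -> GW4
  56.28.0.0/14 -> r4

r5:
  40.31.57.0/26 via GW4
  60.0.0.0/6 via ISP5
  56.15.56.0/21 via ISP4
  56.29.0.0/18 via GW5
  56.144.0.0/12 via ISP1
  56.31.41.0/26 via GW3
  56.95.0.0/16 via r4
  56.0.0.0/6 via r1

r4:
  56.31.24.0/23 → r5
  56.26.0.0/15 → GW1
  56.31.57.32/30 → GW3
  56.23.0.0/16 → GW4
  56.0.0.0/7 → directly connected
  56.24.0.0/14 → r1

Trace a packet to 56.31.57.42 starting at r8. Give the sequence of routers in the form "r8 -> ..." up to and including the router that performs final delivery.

At r8: longest match for 56.31.57.42 is 56.31.32.0/19 -> r5
At r5: longest match for 56.31.57.42 is 56.0.0.0/6 -> r1
At r1: longest match for 56.31.57.42 is 56.28.0.0/14 -> r4
At r4: longest match for 56.31.57.42 is 56.0.0.0/7 -> directly connected

r8 -> r5 -> r1 -> r4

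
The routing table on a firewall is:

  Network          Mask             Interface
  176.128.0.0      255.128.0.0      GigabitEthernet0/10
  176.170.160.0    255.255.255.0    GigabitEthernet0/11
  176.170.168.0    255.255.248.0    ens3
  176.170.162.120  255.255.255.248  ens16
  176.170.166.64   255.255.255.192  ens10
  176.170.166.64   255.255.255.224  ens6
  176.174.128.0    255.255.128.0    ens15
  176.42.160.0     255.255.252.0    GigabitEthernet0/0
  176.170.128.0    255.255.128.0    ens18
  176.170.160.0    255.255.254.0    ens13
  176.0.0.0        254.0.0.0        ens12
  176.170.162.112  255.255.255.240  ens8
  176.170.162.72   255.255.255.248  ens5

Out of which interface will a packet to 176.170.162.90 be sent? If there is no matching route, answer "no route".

Routes whose prefix contains 176.170.162.90:
  176.0.0.0/7 (176.0.0.0 - 177.255.255.255) -> ens12
  176.128.0.0/9 (176.128.0.0 - 176.255.255.255) -> GigabitEthernet0/10
  176.170.128.0/17 (176.170.128.0 - 176.170.255.255) -> ens18
More-specific entries that do NOT match:
  176.170.162.120/29 (176.170.162.120 - 176.170.162.127) does not contain 176.170.162.90
  176.170.162.72/29 (176.170.162.72 - 176.170.162.79) does not contain 176.170.162.90
  176.170.162.112/28 (176.170.162.112 - 176.170.162.127) does not contain 176.170.162.90
  176.170.166.64/27 (176.170.166.64 - 176.170.166.95) does not contain 176.170.162.90
  176.170.166.64/26 (176.170.166.64 - 176.170.166.127) does not contain 176.170.162.90
  176.170.160.0/24 (176.170.160.0 - 176.170.160.255) does not contain 176.170.162.90
  176.170.160.0/23 (176.170.160.0 - 176.170.161.255) does not contain 176.170.162.90
  176.42.160.0/22 (176.42.160.0 - 176.42.163.255) does not contain 176.170.162.90
  176.170.168.0/21 (176.170.168.0 - 176.170.175.255) does not contain 176.170.162.90
Longest matching prefix is /17 -> interface ens18.

ens18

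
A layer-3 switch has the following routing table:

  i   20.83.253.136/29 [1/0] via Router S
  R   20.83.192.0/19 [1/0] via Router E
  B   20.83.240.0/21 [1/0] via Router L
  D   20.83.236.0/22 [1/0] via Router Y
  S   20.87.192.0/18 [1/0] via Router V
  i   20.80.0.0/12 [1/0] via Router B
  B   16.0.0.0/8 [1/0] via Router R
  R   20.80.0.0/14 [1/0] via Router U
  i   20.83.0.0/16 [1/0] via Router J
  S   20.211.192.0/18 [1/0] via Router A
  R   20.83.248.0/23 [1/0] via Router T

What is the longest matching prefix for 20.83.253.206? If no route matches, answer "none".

Entries matching 20.83.253.206:
  20.80.0.0/12 (20.80.0.0 - 20.95.255.255)
  20.80.0.0/14 (20.80.0.0 - 20.83.255.255)
  20.83.0.0/16 (20.83.0.0 - 20.83.255.255)
Most specific is 20.83.0.0/16.

20.83.0.0/16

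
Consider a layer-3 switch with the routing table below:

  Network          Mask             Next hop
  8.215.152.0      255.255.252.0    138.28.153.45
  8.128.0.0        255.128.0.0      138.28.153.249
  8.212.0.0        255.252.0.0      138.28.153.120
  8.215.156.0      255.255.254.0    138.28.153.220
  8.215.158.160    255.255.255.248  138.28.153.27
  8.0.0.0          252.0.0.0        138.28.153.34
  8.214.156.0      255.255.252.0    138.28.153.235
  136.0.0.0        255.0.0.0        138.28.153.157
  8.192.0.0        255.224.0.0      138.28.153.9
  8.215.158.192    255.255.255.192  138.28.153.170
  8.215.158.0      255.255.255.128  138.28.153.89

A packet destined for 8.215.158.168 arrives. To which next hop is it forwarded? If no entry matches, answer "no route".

Routes whose prefix contains 8.215.158.168:
  8.0.0.0/6 (8.0.0.0 - 11.255.255.255) -> 138.28.153.34
  8.128.0.0/9 (8.128.0.0 - 8.255.255.255) -> 138.28.153.249
  8.192.0.0/11 (8.192.0.0 - 8.223.255.255) -> 138.28.153.9
  8.212.0.0/14 (8.212.0.0 - 8.215.255.255) -> 138.28.153.120
More-specific entries that do NOT match:
  8.215.158.160/29 (8.215.158.160 - 8.215.158.167) does not contain 8.215.158.168
  8.215.158.192/26 (8.215.158.192 - 8.215.158.255) does not contain 8.215.158.168
  8.215.158.0/25 (8.215.158.0 - 8.215.158.127) does not contain 8.215.158.168
  8.215.156.0/23 (8.215.156.0 - 8.215.157.255) does not contain 8.215.158.168
  8.215.152.0/22 (8.215.152.0 - 8.215.155.255) does not contain 8.215.158.168
  8.214.156.0/22 (8.214.156.0 - 8.214.159.255) does not contain 8.215.158.168
Longest matching prefix is /14 -> next hop 138.28.153.120.

138.28.153.120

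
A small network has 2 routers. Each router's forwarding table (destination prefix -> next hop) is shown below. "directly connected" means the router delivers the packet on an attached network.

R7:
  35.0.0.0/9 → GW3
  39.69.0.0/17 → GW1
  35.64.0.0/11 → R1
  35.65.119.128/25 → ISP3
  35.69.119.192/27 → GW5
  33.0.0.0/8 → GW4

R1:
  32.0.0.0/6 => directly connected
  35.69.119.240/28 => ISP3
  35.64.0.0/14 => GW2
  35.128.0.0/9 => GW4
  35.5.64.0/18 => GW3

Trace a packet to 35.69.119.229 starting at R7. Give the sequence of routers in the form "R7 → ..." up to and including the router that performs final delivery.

At R7: longest match for 35.69.119.229 is 35.64.0.0/11 -> R1
At R1: longest match for 35.69.119.229 is 32.0.0.0/6 -> directly connected

R7 → R1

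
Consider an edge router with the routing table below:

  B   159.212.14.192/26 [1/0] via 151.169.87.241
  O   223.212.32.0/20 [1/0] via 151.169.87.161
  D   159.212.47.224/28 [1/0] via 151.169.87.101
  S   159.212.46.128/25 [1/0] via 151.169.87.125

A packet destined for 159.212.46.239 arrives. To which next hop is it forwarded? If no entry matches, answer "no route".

Routes whose prefix contains 159.212.46.239:
  159.212.46.128/25 (159.212.46.128 - 159.212.46.255) -> 151.169.87.125
More-specific entries that do NOT match:
  159.212.47.224/28 (159.212.47.224 - 159.212.47.239) does not contain 159.212.46.239
  159.212.14.192/26 (159.212.14.192 - 159.212.14.255) does not contain 159.212.46.239
Longest matching prefix is /25 -> next hop 151.169.87.125.

151.169.87.125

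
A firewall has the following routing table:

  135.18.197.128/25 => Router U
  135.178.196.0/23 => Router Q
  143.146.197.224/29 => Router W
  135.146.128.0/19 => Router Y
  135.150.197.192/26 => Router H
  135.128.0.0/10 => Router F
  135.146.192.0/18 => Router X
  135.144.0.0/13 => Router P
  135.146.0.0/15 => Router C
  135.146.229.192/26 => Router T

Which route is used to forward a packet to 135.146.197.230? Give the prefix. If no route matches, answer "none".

Entries matching 135.146.197.230:
  135.128.0.0/10 (135.128.0.0 - 135.191.255.255)
  135.144.0.0/13 (135.144.0.0 - 135.151.255.255)
  135.146.0.0/15 (135.146.0.0 - 135.147.255.255)
  135.146.192.0/18 (135.146.192.0 - 135.146.255.255)
Most specific is 135.146.192.0/18.

135.146.192.0/18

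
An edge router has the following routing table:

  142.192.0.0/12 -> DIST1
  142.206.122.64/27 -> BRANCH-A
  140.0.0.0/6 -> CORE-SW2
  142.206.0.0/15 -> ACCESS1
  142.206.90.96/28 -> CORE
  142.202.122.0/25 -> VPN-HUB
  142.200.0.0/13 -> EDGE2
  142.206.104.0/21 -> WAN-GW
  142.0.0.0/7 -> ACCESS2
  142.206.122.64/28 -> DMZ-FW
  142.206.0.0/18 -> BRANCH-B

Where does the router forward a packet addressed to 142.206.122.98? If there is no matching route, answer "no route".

ACCESS1

Routes whose prefix contains 142.206.122.98:
  140.0.0.0/6 (140.0.0.0 - 143.255.255.255) -> CORE-SW2
  142.0.0.0/7 (142.0.0.0 - 143.255.255.255) -> ACCESS2
  142.192.0.0/12 (142.192.0.0 - 142.207.255.255) -> DIST1
  142.200.0.0/13 (142.200.0.0 - 142.207.255.255) -> EDGE2
  142.206.0.0/15 (142.206.0.0 - 142.207.255.255) -> ACCESS1
More-specific entries that do NOT match:
  142.206.90.96/28 (142.206.90.96 - 142.206.90.111) does not contain 142.206.122.98
  142.206.122.64/28 (142.206.122.64 - 142.206.122.79) does not contain 142.206.122.98
  142.206.122.64/27 (142.206.122.64 - 142.206.122.95) does not contain 142.206.122.98
  142.202.122.0/25 (142.202.122.0 - 142.202.122.127) does not contain 142.206.122.98
  142.206.104.0/21 (142.206.104.0 - 142.206.111.255) does not contain 142.206.122.98
  142.206.0.0/18 (142.206.0.0 - 142.206.63.255) does not contain 142.206.122.98
Longest matching prefix is /15 -> next hop ACCESS1.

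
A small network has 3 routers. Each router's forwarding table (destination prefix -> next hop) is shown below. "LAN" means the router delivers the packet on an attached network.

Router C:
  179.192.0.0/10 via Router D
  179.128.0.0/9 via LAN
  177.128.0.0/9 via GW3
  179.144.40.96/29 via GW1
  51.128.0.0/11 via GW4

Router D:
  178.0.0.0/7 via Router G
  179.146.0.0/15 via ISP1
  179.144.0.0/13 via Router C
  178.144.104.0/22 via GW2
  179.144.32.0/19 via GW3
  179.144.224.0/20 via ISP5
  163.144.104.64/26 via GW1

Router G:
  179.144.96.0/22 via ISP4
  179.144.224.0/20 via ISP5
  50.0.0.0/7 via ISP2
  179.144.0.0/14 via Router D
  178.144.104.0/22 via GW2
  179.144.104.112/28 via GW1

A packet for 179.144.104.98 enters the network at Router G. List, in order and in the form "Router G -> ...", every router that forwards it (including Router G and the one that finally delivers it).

Router G -> Router D -> Router C

At Router G: longest match for 179.144.104.98 is 179.144.0.0/14 -> Router D
At Router D: longest match for 179.144.104.98 is 179.144.0.0/13 -> Router C
At Router C: longest match for 179.144.104.98 is 179.128.0.0/9 -> LAN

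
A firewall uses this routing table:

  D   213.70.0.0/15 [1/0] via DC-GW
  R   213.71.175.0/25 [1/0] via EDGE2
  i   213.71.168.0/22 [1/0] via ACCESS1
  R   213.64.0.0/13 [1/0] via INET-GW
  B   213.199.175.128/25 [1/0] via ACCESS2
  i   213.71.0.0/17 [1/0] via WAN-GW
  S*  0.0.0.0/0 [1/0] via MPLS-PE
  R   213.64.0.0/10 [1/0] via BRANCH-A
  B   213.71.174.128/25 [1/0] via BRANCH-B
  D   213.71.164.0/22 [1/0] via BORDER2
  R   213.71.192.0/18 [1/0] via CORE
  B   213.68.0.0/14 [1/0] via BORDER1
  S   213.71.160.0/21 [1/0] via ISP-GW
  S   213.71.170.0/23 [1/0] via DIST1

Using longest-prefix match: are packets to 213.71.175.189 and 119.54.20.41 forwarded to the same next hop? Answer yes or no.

213.71.175.189: longest match 213.70.0.0/15 -> DC-GW
119.54.20.41: longest match 0.0.0.0/0 -> MPLS-PE

no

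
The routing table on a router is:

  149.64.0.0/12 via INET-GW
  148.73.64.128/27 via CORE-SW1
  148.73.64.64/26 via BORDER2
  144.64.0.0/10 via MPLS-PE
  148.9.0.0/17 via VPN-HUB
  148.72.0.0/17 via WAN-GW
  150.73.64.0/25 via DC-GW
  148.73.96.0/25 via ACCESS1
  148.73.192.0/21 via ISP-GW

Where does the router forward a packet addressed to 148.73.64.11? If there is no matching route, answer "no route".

No entry's prefix contains 148.73.64.11; there is no default route.

no route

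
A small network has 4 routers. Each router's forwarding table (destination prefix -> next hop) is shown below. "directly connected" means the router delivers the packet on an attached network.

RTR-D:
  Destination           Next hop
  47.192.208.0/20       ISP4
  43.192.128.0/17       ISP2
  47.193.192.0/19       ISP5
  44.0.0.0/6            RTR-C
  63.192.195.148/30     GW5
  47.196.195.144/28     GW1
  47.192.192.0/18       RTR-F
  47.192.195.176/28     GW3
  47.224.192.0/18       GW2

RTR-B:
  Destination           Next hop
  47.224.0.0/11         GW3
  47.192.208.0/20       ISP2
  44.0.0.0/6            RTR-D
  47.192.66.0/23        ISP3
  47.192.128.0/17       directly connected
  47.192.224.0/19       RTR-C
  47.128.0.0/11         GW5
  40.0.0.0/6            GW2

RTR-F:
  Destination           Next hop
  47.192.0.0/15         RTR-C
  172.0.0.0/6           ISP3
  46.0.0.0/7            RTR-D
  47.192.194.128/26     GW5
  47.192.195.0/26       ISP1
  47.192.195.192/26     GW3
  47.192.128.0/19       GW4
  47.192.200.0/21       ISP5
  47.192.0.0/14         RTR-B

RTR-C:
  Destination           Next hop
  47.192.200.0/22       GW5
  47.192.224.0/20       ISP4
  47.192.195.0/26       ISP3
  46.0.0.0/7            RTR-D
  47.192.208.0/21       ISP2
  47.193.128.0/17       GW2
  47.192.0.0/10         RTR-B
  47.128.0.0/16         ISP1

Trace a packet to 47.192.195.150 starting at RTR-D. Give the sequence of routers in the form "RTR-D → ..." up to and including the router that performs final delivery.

RTR-D → RTR-F → RTR-C → RTR-B

At RTR-D: longest match for 47.192.195.150 is 47.192.192.0/18 -> RTR-F
At RTR-F: longest match for 47.192.195.150 is 47.192.0.0/15 -> RTR-C
At RTR-C: longest match for 47.192.195.150 is 47.192.0.0/10 -> RTR-B
At RTR-B: longest match for 47.192.195.150 is 47.192.128.0/17 -> directly connected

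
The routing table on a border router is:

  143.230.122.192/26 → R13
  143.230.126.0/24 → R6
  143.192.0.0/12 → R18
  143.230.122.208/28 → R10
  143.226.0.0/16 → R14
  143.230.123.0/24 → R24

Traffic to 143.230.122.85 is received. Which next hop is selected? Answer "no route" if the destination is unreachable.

No entry's prefix contains 143.230.122.85; there is no default route.

no route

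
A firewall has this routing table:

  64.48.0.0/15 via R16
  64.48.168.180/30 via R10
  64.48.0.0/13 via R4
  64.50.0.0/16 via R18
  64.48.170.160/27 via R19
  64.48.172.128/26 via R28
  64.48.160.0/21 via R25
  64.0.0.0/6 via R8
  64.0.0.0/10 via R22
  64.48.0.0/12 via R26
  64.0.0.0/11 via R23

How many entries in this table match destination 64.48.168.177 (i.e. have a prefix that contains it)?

5

Prefixes containing 64.48.168.177:
  64.0.0.0/6 (64.0.0.0 - 67.255.255.255)
  64.0.0.0/10 (64.0.0.0 - 64.63.255.255)
  64.48.0.0/12 (64.48.0.0 - 64.63.255.255)
  64.48.0.0/13 (64.48.0.0 - 64.55.255.255)
  64.48.0.0/15 (64.48.0.0 - 64.49.255.255)
Total matching entries: 5.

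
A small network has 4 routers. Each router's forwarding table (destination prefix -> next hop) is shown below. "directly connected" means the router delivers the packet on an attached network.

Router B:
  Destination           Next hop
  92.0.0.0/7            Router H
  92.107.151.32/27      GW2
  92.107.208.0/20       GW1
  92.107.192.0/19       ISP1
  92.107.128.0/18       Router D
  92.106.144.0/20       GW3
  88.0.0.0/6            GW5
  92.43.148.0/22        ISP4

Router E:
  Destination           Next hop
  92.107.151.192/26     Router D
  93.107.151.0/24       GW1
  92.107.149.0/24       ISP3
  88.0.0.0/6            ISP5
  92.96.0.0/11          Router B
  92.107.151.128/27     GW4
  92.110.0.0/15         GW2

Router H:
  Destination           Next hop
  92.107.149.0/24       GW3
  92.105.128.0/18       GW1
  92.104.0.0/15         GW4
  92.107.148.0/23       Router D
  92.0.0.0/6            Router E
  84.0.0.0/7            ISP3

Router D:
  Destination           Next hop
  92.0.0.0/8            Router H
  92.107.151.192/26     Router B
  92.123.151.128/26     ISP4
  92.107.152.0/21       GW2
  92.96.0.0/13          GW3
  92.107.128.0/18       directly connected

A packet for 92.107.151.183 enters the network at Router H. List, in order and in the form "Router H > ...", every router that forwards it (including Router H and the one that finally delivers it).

Router H > Router E > Router B > Router D

At Router H: longest match for 92.107.151.183 is 92.0.0.0/6 -> Router E
At Router E: longest match for 92.107.151.183 is 92.96.0.0/11 -> Router B
At Router B: longest match for 92.107.151.183 is 92.107.128.0/18 -> Router D
At Router D: longest match for 92.107.151.183 is 92.107.128.0/18 -> directly connected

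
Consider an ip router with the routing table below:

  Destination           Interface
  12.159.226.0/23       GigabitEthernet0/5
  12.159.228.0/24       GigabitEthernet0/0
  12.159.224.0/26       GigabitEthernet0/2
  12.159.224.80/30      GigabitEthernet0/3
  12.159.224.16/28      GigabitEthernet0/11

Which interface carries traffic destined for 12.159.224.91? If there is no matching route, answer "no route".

no route

No entry's prefix contains 12.159.224.91; there is no default route.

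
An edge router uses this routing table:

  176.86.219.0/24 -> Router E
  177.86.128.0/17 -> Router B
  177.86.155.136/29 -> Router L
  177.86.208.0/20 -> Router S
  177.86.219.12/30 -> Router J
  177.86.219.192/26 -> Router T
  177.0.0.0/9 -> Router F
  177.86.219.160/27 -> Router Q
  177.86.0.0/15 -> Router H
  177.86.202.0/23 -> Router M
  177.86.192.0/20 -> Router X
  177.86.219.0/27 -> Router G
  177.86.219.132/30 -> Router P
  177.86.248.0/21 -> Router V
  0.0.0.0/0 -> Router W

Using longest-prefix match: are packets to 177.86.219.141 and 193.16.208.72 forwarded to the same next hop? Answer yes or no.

no

177.86.219.141: longest match 177.86.208.0/20 -> Router S
193.16.208.72: longest match 0.0.0.0/0 -> Router W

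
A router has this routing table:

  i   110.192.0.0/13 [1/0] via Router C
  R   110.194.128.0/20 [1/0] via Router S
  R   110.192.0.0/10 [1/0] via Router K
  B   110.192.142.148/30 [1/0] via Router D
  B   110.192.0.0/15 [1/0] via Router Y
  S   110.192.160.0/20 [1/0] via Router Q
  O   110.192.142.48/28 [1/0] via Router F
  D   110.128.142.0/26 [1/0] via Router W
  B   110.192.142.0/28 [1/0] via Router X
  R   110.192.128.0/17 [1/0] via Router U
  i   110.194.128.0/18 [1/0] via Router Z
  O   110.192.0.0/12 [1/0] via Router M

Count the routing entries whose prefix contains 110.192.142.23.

Prefixes containing 110.192.142.23:
  110.192.0.0/10 (110.192.0.0 - 110.255.255.255)
  110.192.0.0/12 (110.192.0.0 - 110.207.255.255)
  110.192.0.0/13 (110.192.0.0 - 110.199.255.255)
  110.192.0.0/15 (110.192.0.0 - 110.193.255.255)
  110.192.128.0/17 (110.192.128.0 - 110.192.255.255)
Total matching entries: 5.

5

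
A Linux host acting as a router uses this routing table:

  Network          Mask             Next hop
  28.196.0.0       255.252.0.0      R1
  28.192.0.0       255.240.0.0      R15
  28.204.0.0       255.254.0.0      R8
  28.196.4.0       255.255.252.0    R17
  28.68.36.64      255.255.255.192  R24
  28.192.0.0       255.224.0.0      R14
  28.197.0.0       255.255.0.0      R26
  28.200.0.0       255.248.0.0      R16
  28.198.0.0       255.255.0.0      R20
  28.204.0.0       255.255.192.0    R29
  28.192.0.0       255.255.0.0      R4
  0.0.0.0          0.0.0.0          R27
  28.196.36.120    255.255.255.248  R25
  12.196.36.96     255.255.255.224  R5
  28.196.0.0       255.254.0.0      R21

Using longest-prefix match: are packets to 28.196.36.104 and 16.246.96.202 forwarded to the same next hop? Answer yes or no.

no

28.196.36.104: longest match 28.196.0.0/15 -> R21
16.246.96.202: longest match 0.0.0.0/0 -> R27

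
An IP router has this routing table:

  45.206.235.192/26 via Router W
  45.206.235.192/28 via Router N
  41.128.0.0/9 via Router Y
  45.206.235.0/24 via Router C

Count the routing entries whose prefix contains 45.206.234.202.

0

No listed prefix contains 45.206.234.202.
Total matching entries: 0.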